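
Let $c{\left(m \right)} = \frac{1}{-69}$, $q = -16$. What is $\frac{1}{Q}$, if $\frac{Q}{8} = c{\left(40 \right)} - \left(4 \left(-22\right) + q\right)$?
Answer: $\frac{69}{57400} \approx 0.0012021$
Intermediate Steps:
$c{\left(m \right)} = - \frac{1}{69}$
$Q = \frac{57400}{69}$ ($Q = 8 \left(- \frac{1}{69} - \left(4 \left(-22\right) - 16\right)\right) = 8 \left(- \frac{1}{69} - \left(-88 - 16\right)\right) = 8 \left(- \frac{1}{69} - -104\right) = 8 \left(- \frac{1}{69} + 104\right) = 8 \cdot \frac{7175}{69} = \frac{57400}{69} \approx 831.88$)
$\frac{1}{Q} = \frac{1}{\frac{57400}{69}} = \frac{69}{57400}$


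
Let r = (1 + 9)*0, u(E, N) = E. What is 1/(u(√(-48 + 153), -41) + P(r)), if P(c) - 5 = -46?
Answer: -41/1576 - √105/1576 ≈ -0.032517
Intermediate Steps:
r = 0 (r = 10*0 = 0)
P(c) = -41 (P(c) = 5 - 46 = -41)
1/(u(√(-48 + 153), -41) + P(r)) = 1/(√(-48 + 153) - 41) = 1/(√105 - 41) = 1/(-41 + √105)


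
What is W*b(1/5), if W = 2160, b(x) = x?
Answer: 432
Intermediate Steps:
W*b(1/5) = 2160/5 = 2160*(⅕) = 432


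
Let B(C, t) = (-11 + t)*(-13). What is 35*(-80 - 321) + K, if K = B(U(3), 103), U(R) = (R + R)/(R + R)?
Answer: -15231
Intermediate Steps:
U(R) = 1 (U(R) = (2*R)/((2*R)) = (2*R)*(1/(2*R)) = 1)
B(C, t) = 143 - 13*t
K = -1196 (K = 143 - 13*103 = 143 - 1339 = -1196)
35*(-80 - 321) + K = 35*(-80 - 321) - 1196 = 35*(-401) - 1196 = -14035 - 1196 = -15231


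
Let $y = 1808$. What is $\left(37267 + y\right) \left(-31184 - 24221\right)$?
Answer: $-2164950375$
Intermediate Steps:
$\left(37267 + y\right) \left(-31184 - 24221\right) = \left(37267 + 1808\right) \left(-31184 - 24221\right) = 39075 \left(-55405\right) = -2164950375$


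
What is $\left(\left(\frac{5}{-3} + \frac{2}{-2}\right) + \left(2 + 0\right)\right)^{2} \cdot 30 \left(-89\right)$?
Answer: $- \frac{3560}{3} \approx -1186.7$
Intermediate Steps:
$\left(\left(\frac{5}{-3} + \frac{2}{-2}\right) + \left(2 + 0\right)\right)^{2} \cdot 30 \left(-89\right) = \left(\left(5 \left(- \frac{1}{3}\right) + 2 \left(- \frac{1}{2}\right)\right) + 2\right)^{2} \cdot 30 \left(-89\right) = \left(\left(- \frac{5}{3} - 1\right) + 2\right)^{2} \cdot 30 \left(-89\right) = \left(- \frac{8}{3} + 2\right)^{2} \cdot 30 \left(-89\right) = \left(- \frac{2}{3}\right)^{2} \cdot 30 \left(-89\right) = \frac{4}{9} \cdot 30 \left(-89\right) = \frac{40}{3} \left(-89\right) = - \frac{3560}{3}$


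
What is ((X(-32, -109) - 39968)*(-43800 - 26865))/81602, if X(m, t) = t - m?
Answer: 2829779925/81602 ≈ 34678.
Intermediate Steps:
((X(-32, -109) - 39968)*(-43800 - 26865))/81602 = (((-109 - 1*(-32)) - 39968)*(-43800 - 26865))/81602 = (((-109 + 32) - 39968)*(-70665))*(1/81602) = ((-77 - 39968)*(-70665))*(1/81602) = -40045*(-70665)*(1/81602) = 2829779925*(1/81602) = 2829779925/81602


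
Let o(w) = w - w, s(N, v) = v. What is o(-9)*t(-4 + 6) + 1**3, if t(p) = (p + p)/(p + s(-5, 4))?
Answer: 1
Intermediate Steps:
t(p) = 2*p/(4 + p) (t(p) = (p + p)/(p + 4) = (2*p)/(4 + p) = 2*p/(4 + p))
o(w) = 0
o(-9)*t(-4 + 6) + 1**3 = 0*(2*(-4 + 6)/(4 + (-4 + 6))) + 1**3 = 0*(2*2/(4 + 2)) + 1 = 0*(2*2/6) + 1 = 0*(2*2*(1/6)) + 1 = 0*(2/3) + 1 = 0 + 1 = 1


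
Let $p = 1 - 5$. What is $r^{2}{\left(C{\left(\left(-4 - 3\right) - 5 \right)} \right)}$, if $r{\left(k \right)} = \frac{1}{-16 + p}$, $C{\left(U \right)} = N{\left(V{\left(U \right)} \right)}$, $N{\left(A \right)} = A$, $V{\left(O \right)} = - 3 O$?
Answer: $\frac{1}{400} \approx 0.0025$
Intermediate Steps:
$p = -4$ ($p = 1 - 5 = -4$)
$C{\left(U \right)} = - 3 U$
$r{\left(k \right)} = - \frac{1}{20}$ ($r{\left(k \right)} = \frac{1}{-16 - 4} = \frac{1}{-20} = - \frac{1}{20}$)
$r^{2}{\left(C{\left(\left(-4 - 3\right) - 5 \right)} \right)} = \left(- \frac{1}{20}\right)^{2} = \frac{1}{400}$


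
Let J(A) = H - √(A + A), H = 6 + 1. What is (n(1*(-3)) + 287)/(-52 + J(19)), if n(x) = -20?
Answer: -12015/1987 + 267*√38/1987 ≈ -5.2185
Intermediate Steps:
H = 7
J(A) = 7 - √2*√A (J(A) = 7 - √(A + A) = 7 - √(2*A) = 7 - √2*√A)
(n(1*(-3)) + 287)/(-52 + J(19)) = (-20 + 287)/(-52 + (7 - √2*√19)) = 267/(-52 + (7 - √38)) = 267/(-45 - √38)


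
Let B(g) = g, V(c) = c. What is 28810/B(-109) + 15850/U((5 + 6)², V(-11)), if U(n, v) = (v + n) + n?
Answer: -4927460/25179 ≈ -195.70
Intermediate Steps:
U(n, v) = v + 2*n (U(n, v) = (n + v) + n = v + 2*n)
28810/B(-109) + 15850/U((5 + 6)², V(-11)) = 28810/(-109) + 15850/(-11 + 2*(5 + 6)²) = 28810*(-1/109) + 15850/(-11 + 2*11²) = -28810/109 + 15850/(-11 + 2*121) = -28810/109 + 15850/(-11 + 242) = -28810/109 + 15850/231 = -4927460/25179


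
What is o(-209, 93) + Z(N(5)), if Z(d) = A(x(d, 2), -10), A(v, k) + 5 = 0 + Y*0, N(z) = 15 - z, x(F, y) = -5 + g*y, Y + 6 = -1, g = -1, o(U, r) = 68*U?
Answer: -14217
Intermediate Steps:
Y = -7 (Y = -6 - 1 = -7)
x(F, y) = -5 - y
A(v, k) = -5 (A(v, k) = -5 + (0 - 7*0) = -5 + (0 + 0) = -5 + 0 = -5)
Z(d) = -5
o(-209, 93) + Z(N(5)) = 68*(-209) - 5 = -14212 - 5 = -14217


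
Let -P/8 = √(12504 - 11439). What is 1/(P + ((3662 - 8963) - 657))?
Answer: -993/5904934 + 2*√1065/8857401 ≈ -0.00016080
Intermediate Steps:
P = -8*√1065 (P = -8*√(12504 - 11439) = -8*√1065 ≈ -261.07)
1/(P + ((3662 - 8963) - 657)) = 1/(-8*√1065 + ((3662 - 8963) - 657)) = 1/(-8*√1065 + (-5301 - 657)) = 1/(-8*√1065 - 5958) = 1/(-5958 - 8*√1065)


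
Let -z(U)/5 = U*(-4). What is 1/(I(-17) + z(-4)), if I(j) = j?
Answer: -1/97 ≈ -0.010309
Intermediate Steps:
z(U) = 20*U (z(U) = -5*U*(-4) = -(-20)*U = 20*U)
1/(I(-17) + z(-4)) = 1/(-17 + 20*(-4)) = 1/(-17 - 80) = 1/(-97) = -1/97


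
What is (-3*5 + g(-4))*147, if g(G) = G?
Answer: -2793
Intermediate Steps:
(-3*5 + g(-4))*147 = (-3*5 - 4)*147 = (-15 - 4)*147 = -19*147 = -2793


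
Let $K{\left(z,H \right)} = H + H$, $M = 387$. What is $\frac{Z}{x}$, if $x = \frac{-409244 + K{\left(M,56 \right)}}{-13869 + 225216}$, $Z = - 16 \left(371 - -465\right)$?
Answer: $\frac{706744368}{102283} \approx 6909.7$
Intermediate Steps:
$K{\left(z,H \right)} = 2 H$
$Z = -13376$ ($Z = - 16 \left(371 + 465\right) = \left(-16\right) 836 = -13376$)
$x = - \frac{409132}{211347}$ ($x = \frac{-409244 + 2 \cdot 56}{-13869 + 225216} = \frac{-409244 + 112}{211347} = \left(-409132\right) \frac{1}{211347} = - \frac{409132}{211347} \approx -1.9358$)
$\frac{Z}{x} = - \frac{13376}{- \frac{409132}{211347}} = \left(-13376\right) \left(- \frac{211347}{409132}\right) = \frac{706744368}{102283}$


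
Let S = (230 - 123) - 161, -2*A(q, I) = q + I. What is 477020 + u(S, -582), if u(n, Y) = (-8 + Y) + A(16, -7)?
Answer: 952851/2 ≈ 4.7643e+5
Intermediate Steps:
A(q, I) = -I/2 - q/2 (A(q, I) = -(q + I)/2 = -(I + q)/2 = -I/2 - q/2)
S = -54 (S = 107 - 161 = -54)
u(n, Y) = -25/2 + Y (u(n, Y) = (-8 + Y) + (-½*(-7) - ½*16) = (-8 + Y) + (7/2 - 8) = (-8 + Y) - 9/2 = -25/2 + Y)
477020 + u(S, -582) = 477020 + (-25/2 - 582) = 477020 - 1189/2 = 952851/2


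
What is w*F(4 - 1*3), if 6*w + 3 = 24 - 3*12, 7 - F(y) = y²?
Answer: -15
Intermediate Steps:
F(y) = 7 - y²
w = -5/2 (w = -½ + (24 - 3*12)/6 = -½ + (24 - 36)/6 = -½ + (⅙)*(-12) = -½ - 2 = -5/2 ≈ -2.5000)
w*F(4 - 1*3) = -5*(7 - (4 - 1*3)²)/2 = -5*(7 - (4 - 3)²)/2 = -5*(7 - 1*1²)/2 = -5*(7 - 1*1)/2 = -5*(7 - 1)/2 = -5/2*6 = -15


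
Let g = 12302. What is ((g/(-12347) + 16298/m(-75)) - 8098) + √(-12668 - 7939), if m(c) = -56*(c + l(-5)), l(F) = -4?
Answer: -221095641593/27311564 + I*√20607 ≈ -8095.3 + 143.55*I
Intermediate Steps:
m(c) = 224 - 56*c (m(c) = -56*(c - 4) = -56*(-4 + c) = 224 - 56*c)
((g/(-12347) + 16298/m(-75)) - 8098) + √(-12668 - 7939) = ((12302/(-12347) + 16298/(224 - 56*(-75))) - 8098) + √(-12668 - 7939) = ((12302*(-1/12347) + 16298/(224 + 4200)) - 8098) + √(-20607) = ((-12302/12347 + 16298/4424) - 8098) + I*√20607 = ((-12302/12347 + 16298*(1/4424)) - 8098) + I*√20607 = ((-12302/12347 + 8149/2212) - 8098) + I*√20607 = (73403679/27311564 - 8098) + I*√20607 = -221095641593/27311564 + I*√20607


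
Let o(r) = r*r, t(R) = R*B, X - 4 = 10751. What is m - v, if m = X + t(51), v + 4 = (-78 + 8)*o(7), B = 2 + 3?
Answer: 14444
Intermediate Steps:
X = 10755 (X = 4 + 10751 = 10755)
B = 5
t(R) = 5*R (t(R) = R*5 = 5*R)
o(r) = r²
v = -3434 (v = -4 + (-78 + 8)*7² = -4 - 70*49 = -4 - 3430 = -3434)
m = 11010 (m = 10755 + 5*51 = 10755 + 255 = 11010)
m - v = 11010 - 1*(-3434) = 11010 + 3434 = 14444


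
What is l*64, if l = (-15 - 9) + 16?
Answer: -512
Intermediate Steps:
l = -8 (l = -24 + 16 = -8)
l*64 = -8*64 = -512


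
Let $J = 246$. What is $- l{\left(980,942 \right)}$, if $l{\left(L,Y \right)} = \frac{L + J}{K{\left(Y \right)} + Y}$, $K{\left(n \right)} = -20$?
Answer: $- \frac{613}{461} \approx -1.3297$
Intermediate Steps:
$l{\left(L,Y \right)} = \frac{246 + L}{-20 + Y}$ ($l{\left(L,Y \right)} = \frac{L + 246}{-20 + Y} = \frac{246 + L}{-20 + Y}$)
$- l{\left(980,942 \right)} = - \frac{246 + 980}{-20 + 942} = - \frac{1226}{922} = \left(-1\right) \frac{613}{461} = - \frac{613}{461}$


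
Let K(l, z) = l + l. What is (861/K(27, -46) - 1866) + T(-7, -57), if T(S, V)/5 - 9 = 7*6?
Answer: -28711/18 ≈ -1595.1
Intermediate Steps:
T(S, V) = 255 (T(S, V) = 45 + 5*(7*6) = 45 + 5*42 = 45 + 210 = 255)
K(l, z) = 2*l
(861/K(27, -46) - 1866) + T(-7, -57) = (861/((2*27)) - 1866) + 255 = (861/54 - 1866) + 255 = (861*(1/54) - 1866) + 255 = (287/18 - 1866) + 255 = -33301/18 + 255 = -28711/18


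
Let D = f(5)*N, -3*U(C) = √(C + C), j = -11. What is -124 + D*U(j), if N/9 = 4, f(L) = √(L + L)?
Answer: -124 - 24*I*√55 ≈ -124.0 - 177.99*I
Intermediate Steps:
f(L) = √2*√L (f(L) = √(2*L) = √2*√L)
N = 36 (N = 9*4 = 36)
U(C) = -√2*√C/3 (U(C) = -√(C + C)/3 = -√2*√C/3)
D = 36*√10 (D = (√2*√5)*36 = √10*36 = 36*√10 ≈ 113.84)
-124 + D*U(j) = -124 + (36*√10)*(-√2*√(-11)/3) = -124 + (36*√10)*(-√2*I*√11/3) = -124 + (36*√10)*(-I*√22/3) = -124 - 24*I*√55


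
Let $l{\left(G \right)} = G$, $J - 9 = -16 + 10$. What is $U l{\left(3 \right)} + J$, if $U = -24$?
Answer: $-69$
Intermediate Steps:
$J = 3$ ($J = 9 + \left(-16 + 10\right) = 9 - 6 = 3$)
$U l{\left(3 \right)} + J = \left(-24\right) 3 + 3 = -72 + 3 = -69$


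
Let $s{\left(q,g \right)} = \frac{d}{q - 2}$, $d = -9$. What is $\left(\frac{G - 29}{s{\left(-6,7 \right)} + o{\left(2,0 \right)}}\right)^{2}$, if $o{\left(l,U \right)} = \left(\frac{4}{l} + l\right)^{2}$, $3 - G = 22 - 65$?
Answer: $\frac{18496}{18769} \approx 0.98545$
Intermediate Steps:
$G = 46$ ($G = 3 - \left(22 - 65\right) = 3 - -43 = 3 + 43 = 46$)
$s{\left(q,g \right)} = - \frac{9}{-2 + q}$ ($s{\left(q,g \right)} = - \frac{9}{q - 2} = - \frac{9}{-2 + q}$)
$o{\left(l,U \right)} = \left(l + \frac{4}{l}\right)^{2}$
$\left(\frac{G - 29}{s{\left(-6,7 \right)} + o{\left(2,0 \right)}}\right)^{2} = \left(\frac{46 - 29}{- \frac{9}{-2 - 6} + \frac{\left(4 + 2^{2}\right)^{2}}{4}}\right)^{2} = \left(\frac{17}{- \frac{9}{-8} + \frac{\left(4 + 4\right)^{2}}{4}}\right)^{2} = \left(\frac{17}{\left(-9\right) \left(- \frac{1}{8}\right) + \frac{8^{2}}{4}}\right)^{2} = \left(\frac{17}{\frac{9}{8} + \frac{1}{4} \cdot 64}\right)^{2} = \left(\frac{17}{\frac{9}{8} + 16}\right)^{2} = \left(\frac{17}{\frac{137}{8}}\right)^{2} = \left(17 \cdot \frac{8}{137}\right)^{2} = \left(\frac{136}{137}\right)^{2} = \frac{18496}{18769}$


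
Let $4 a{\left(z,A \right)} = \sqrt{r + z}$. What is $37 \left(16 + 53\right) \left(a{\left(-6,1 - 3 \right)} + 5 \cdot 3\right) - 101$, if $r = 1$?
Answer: $38194 + \frac{2553 i \sqrt{5}}{4} \approx 38194.0 + 1427.2 i$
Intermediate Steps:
$a{\left(z,A \right)} = \frac{\sqrt{1 + z}}{4}$
$37 \left(16 + 53\right) \left(a{\left(-6,1 - 3 \right)} + 5 \cdot 3\right) - 101 = 37 \left(16 + 53\right) \left(\frac{\sqrt{1 - 6}}{4} + 5 \cdot 3\right) - 101 = 37 \cdot 69 \left(\frac{\sqrt{-5}}{4} + 15\right) - 101 = 37 \cdot 69 \left(\frac{i \sqrt{5}}{4} + 15\right) - 101 = 37 \cdot 69 \left(15 + \frac{i \sqrt{5}}{4}\right) - 101 = 37 \left(1035 + \frac{69 i \sqrt{5}}{4}\right) - 101 = \left(38295 + \frac{2553 i \sqrt{5}}{4}\right) - 101 = 38194 + \frac{2553 i \sqrt{5}}{4}$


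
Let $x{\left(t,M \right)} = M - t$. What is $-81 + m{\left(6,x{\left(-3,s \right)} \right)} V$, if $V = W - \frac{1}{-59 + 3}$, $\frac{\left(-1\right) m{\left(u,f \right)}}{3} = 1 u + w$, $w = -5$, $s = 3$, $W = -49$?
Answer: $\frac{3693}{56} \approx 65.946$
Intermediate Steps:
$m{\left(u,f \right)} = 15 - 3 u$ ($m{\left(u,f \right)} = - 3 \left(1 u - 5\right) = - 3 \left(u - 5\right) = - 3 \left(-5 + u\right) = 15 - 3 u$)
$V = - \frac{2743}{56}$ ($V = -49 - \frac{1}{-59 + 3} = -49 - \frac{1}{-56} = -49 - - \frac{1}{56} = -49 + \frac{1}{56} = - \frac{2743}{56} \approx -48.982$)
$-81 + m{\left(6,x{\left(-3,s \right)} \right)} V = -81 + \left(15 - 18\right) \left(- \frac{2743}{56}\right) = -81 - - \frac{8229}{56} = -81 + \frac{8229}{56} = \frac{3693}{56}$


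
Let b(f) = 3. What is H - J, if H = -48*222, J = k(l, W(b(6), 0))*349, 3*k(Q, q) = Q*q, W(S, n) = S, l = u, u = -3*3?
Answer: -7515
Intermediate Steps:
u = -9
l = -9
k(Q, q) = Q*q/3 (k(Q, q) = (Q*q)/3 = Q*q/3)
J = -3141 (J = ((1/3)*(-9)*3)*349 = -9*349 = -3141)
H = -10656
H - J = -10656 - 1*(-3141) = -10656 + 3141 = -7515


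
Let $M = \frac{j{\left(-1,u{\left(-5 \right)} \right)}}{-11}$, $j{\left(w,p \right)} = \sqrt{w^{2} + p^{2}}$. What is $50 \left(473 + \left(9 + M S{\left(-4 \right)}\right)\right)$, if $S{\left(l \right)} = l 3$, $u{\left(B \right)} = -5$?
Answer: $24100 + \frac{600 \sqrt{26}}{11} \approx 24378.0$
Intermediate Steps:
$S{\left(l \right)} = 3 l$
$j{\left(w,p \right)} = \sqrt{p^{2} + w^{2}}$
$M = - \frac{\sqrt{26}}{11}$ ($M = \frac{\sqrt{\left(-5\right)^{2} + \left(-1\right)^{2}}}{-11} = \sqrt{25 + 1} \left(- \frac{1}{11}\right) = \sqrt{26} \left(- \frac{1}{11}\right) = - \frac{\sqrt{26}}{11} \approx -0.46355$)
$50 \left(473 + \left(9 + M S{\left(-4 \right)}\right)\right) = 50 \left(473 + \left(9 + - \frac{\sqrt{26}}{11} \cdot 3 \left(-4\right)\right)\right) = 50 \left(473 + \left(9 + - \frac{\sqrt{26}}{11} \left(-12\right)\right)\right) = 50 \left(473 + \left(9 + \frac{12 \sqrt{26}}{11}\right)\right) = 50 \left(482 + \frac{12 \sqrt{26}}{11}\right) = 24100 + \frac{600 \sqrt{26}}{11}$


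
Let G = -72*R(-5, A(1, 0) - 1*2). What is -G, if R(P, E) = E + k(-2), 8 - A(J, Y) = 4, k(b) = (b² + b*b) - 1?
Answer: 648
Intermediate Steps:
k(b) = -1 + 2*b² (k(b) = (b² + b²) - 1 = 2*b² - 1 = -1 + 2*b²)
A(J, Y) = 4 (A(J, Y) = 8 - 1*4 = 8 - 4 = 4)
R(P, E) = 7 + E (R(P, E) = E + (-1 + 2*(-2)²) = E + (-1 + 2*4) = E + (-1 + 8) = E + 7 = 7 + E)
G = -648 (G = -72*(7 + (4 - 1*2)) = -72*(7 + (4 - 2)) = -72*(7 + 2) = -72*9 = -648)
-G = -1*(-648) = 648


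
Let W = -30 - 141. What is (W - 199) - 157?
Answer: -527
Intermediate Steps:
W = -171
(W - 199) - 157 = (-171 - 199) - 157 = -370 - 157 = -527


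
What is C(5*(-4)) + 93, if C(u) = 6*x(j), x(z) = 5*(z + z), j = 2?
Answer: 213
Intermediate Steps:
x(z) = 10*z (x(z) = 5*(2*z) = 10*z)
C(u) = 120 (C(u) = 6*(10*2) = 6*20 = 120)
C(5*(-4)) + 93 = 120 + 93 = 213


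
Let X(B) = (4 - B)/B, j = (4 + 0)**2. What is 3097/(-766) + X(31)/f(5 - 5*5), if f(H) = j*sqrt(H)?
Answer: -3097/766 + 27*I*sqrt(5)/4960 ≈ -4.0431 + 0.012172*I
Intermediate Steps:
j = 16 (j = 4**2 = 16)
f(H) = 16*sqrt(H)
X(B) = (4 - B)/B
3097/(-766) + X(31)/f(5 - 5*5) = 3097/(-766) + ((4 - 1*31)/31)/((16*sqrt(5 - 5*5))) = 3097*(-1/766) + ((4 - 31)/31)/((16*sqrt(5 - 25))) = -3097/766 + ((1/31)*(-27))/((16*sqrt(-20))) = -3097/766 - 27*(-I*sqrt(5)/160)/31 = -3097/766 - (-27)*I*sqrt(5)/4960 = -3097/766 + 27*I*sqrt(5)/4960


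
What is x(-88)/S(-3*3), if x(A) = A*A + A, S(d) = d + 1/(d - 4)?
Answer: -49764/59 ≈ -843.46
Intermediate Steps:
S(d) = d + 1/(-4 + d)
x(A) = A + A² (x(A) = A² + A = A + A²)
x(-88)/S(-3*3) = (-88*(1 - 88))/(((1 + (-3*3)² - (-12)*3)/(-4 - 3*3))) = (-88*(-87))/(((1 + (-9)² - 4*(-9))/(-4 - 9))) = 7656/(((1 + 81 + 36)/(-13))) = 7656/((-1/13*118)) = 7656/(-118/13) = 7656*(-13/118) = -49764/59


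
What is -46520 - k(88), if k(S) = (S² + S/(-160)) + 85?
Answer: -1086969/20 ≈ -54348.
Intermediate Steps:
k(S) = 85 + S² - S/160 (k(S) = (S² - S/160) + 85 = 85 + S² - S/160)
-46520 - k(88) = -46520 - (85 + 88² - 1/160*88) = -46520 - (85 + 7744 - 11/20) = -46520 - 1*156569/20 = -46520 - 156569/20 = -1086969/20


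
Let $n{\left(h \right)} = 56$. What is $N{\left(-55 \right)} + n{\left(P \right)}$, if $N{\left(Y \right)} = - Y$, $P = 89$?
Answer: $111$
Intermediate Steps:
$N{\left(-55 \right)} + n{\left(P \right)} = \left(-1\right) \left(-55\right) + 56 = 55 + 56 = 111$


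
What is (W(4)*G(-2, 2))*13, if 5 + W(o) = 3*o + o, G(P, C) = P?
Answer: -286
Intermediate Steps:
W(o) = -5 + 4*o (W(o) = -5 + (3*o + o) = -5 + 4*o)
(W(4)*G(-2, 2))*13 = ((-5 + 4*4)*(-2))*13 = ((-5 + 16)*(-2))*13 = (11*(-2))*13 = -22*13 = -286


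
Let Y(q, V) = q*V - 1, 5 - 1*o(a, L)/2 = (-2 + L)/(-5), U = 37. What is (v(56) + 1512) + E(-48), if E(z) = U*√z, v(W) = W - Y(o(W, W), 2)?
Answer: 7529/5 + 148*I*√3 ≈ 1505.8 + 256.34*I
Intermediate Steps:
o(a, L) = 46/5 + 2*L/5 (o(a, L) = 10 - 2*(-2 + L)/(-5) = 10 - 2*(-2 + L)*(-1)/5 = 10 - 2*(⅖ - L/5) = 10 + (-⅘ + 2*L/5) = 46/5 + 2*L/5)
Y(q, V) = -1 + V*q (Y(q, V) = V*q - 1 = -1 + V*q)
v(W) = -87/5 + W/5 (v(W) = W - (-1 + 2*(46/5 + 2*W/5)) = W - (-1 + (92/5 + 4*W/5)) = W - (87/5 + 4*W/5) = W + (-87/5 - 4*W/5) = -87/5 + W/5)
E(z) = 37*√z
(v(56) + 1512) + E(-48) = ((-87/5 + (⅕)*56) + 1512) + 37*√(-48) = ((-87/5 + 56/5) + 1512) + 37*(4*I*√3) = (-31/5 + 1512) + 148*I*√3 = 7529/5 + 148*I*√3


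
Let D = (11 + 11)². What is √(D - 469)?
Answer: √15 ≈ 3.8730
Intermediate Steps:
D = 484 (D = 22² = 484)
√(D - 469) = √(484 - 469) = √15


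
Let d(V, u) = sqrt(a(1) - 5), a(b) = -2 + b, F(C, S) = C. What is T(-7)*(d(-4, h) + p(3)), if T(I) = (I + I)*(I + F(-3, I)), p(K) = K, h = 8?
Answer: 420 + 140*I*sqrt(6) ≈ 420.0 + 342.93*I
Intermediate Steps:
T(I) = 2*I*(-3 + I) (T(I) = (I + I)*(I - 3) = (2*I)*(-3 + I) = 2*I*(-3 + I))
d(V, u) = I*sqrt(6) (d(V, u) = sqrt((-2 + 1) - 5) = sqrt(-1 - 5) = sqrt(-6) = I*sqrt(6))
T(-7)*(d(-4, h) + p(3)) = (2*(-7)*(-3 - 7))*(I*sqrt(6) + 3) = (2*(-7)*(-10))*(3 + I*sqrt(6)) = 140*(3 + I*sqrt(6)) = 420 + 140*I*sqrt(6)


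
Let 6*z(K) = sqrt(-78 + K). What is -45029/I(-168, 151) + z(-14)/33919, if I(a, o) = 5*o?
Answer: -45029/755 + I*sqrt(23)/101757 ≈ -59.641 + 4.713e-5*I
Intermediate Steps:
z(K) = sqrt(-78 + K)/6
-45029/I(-168, 151) + z(-14)/33919 = -45029/(5*151) + (sqrt(-78 - 14)/6)/33919 = -45029/755 + (sqrt(-92)/6)*(1/33919) = -45029*1/755 + ((2*I*sqrt(23))/6)*(1/33919) = -45029/755 + (I*sqrt(23)/3)*(1/33919) = -45029/755 + I*sqrt(23)/101757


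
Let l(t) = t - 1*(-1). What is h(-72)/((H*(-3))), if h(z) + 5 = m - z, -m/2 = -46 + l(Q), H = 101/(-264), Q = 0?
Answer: 13816/101 ≈ 136.79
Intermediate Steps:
l(t) = 1 + t (l(t) = t + 1 = 1 + t)
H = -101/264 (H = 101*(-1/264) = -101/264 ≈ -0.38258)
m = 90 (m = -2*(-46 + (1 + 0)) = -2*(-46 + 1) = -2*(-45) = 90)
h(z) = 85 - z (h(z) = -5 + (90 - z) = 85 - z)
h(-72)/((H*(-3))) = (85 - 1*(-72))/((-101/264*(-3))) = (85 + 72)/(101/88) = 157*(88/101) = 13816/101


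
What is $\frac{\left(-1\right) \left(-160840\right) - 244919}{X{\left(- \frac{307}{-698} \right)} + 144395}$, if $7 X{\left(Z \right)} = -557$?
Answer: $- \frac{588553}{1010208} \approx -0.58261$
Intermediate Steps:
$X{\left(Z \right)} = - \frac{557}{7}$ ($X{\left(Z \right)} = \frac{1}{7} \left(-557\right) = - \frac{557}{7}$)
$\frac{\left(-1\right) \left(-160840\right) - 244919}{X{\left(- \frac{307}{-698} \right)} + 144395} = \frac{\left(-1\right) \left(-160840\right) - 244919}{- \frac{557}{7} + 144395} = \frac{160840 - 244919}{\frac{1010208}{7}} = \left(-84079\right) \frac{7}{1010208} = - \frac{588553}{1010208}$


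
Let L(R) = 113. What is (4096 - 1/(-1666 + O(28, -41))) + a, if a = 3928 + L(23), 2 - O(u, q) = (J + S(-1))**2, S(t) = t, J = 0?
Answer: 13548106/1665 ≈ 8137.0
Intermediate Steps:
O(u, q) = 1 (O(u, q) = 2 - (0 - 1)**2 = 2 - 1*(-1)**2 = 2 - 1*1 = 2 - 1 = 1)
a = 4041 (a = 3928 + 113 = 4041)
(4096 - 1/(-1666 + O(28, -41))) + a = (4096 - 1/(-1666 + 1)) + 4041 = (4096 - 1/(-1665)) + 4041 = (4096 - 1*(-1/1665)) + 4041 = (4096 + 1/1665) + 4041 = 6819841/1665 + 4041 = 13548106/1665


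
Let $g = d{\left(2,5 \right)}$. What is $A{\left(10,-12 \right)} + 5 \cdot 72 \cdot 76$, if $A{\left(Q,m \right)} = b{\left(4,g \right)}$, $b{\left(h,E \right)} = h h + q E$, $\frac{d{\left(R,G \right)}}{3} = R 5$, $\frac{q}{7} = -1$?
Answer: $27166$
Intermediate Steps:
$q = -7$ ($q = 7 \left(-1\right) = -7$)
$d{\left(R,G \right)} = 15 R$ ($d{\left(R,G \right)} = 3 R 5 = 3 \cdot 5 R = 15 R$)
$g = 30$ ($g = 15 \cdot 2 = 30$)
$b{\left(h,E \right)} = h^{2} - 7 E$ ($b{\left(h,E \right)} = h h - 7 E = h^{2} - 7 E$)
$A{\left(Q,m \right)} = -194$ ($A{\left(Q,m \right)} = 4^{2} - 210 = 16 - 210 = -194$)
$A{\left(10,-12 \right)} + 5 \cdot 72 \cdot 76 = -194 + 5 \cdot 72 \cdot 76 = -194 + 360 \cdot 76 = -194 + 27360 = 27166$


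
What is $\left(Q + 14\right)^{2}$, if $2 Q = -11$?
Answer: $\frac{289}{4} \approx 72.25$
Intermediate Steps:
$Q = - \frac{11}{2}$ ($Q = \frac{1}{2} \left(-11\right) = - \frac{11}{2} \approx -5.5$)
$\left(Q + 14\right)^{2} = \left(- \frac{11}{2} + 14\right)^{2} = \left(\frac{17}{2}\right)^{2} = \frac{289}{4}$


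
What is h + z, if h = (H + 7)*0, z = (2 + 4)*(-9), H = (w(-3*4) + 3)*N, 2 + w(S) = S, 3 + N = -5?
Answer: -54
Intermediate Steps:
N = -8 (N = -3 - 5 = -8)
w(S) = -2 + S
H = 88 (H = ((-2 - 3*4) + 3)*(-8) = ((-2 - 12) + 3)*(-8) = (-14 + 3)*(-8) = -11*(-8) = 88)
z = -54 (z = 6*(-9) = -54)
h = 0 (h = (88 + 7)*0 = 95*0 = 0)
h + z = 0 - 54 = -54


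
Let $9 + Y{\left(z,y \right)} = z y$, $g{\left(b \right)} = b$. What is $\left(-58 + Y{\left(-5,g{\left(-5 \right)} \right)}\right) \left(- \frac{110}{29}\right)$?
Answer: $\frac{4620}{29} \approx 159.31$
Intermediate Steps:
$Y{\left(z,y \right)} = -9 + y z$ ($Y{\left(z,y \right)} = -9 + z y = -9 + y z$)
$\left(-58 + Y{\left(-5,g{\left(-5 \right)} \right)}\right) \left(- \frac{110}{29}\right) = \left(-58 - -16\right) \left(- \frac{110}{29}\right) = \left(-58 + \left(-9 + 25\right)\right) \left(\left(-110\right) \frac{1}{29}\right) = \left(-58 + 16\right) \left(- \frac{110}{29}\right) = \left(-42\right) \left(- \frac{110}{29}\right) = \frac{4620}{29}$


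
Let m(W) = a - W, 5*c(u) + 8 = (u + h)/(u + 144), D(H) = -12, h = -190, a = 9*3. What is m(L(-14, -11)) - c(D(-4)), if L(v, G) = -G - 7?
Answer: 8219/330 ≈ 24.906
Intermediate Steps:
a = 27
L(v, G) = -7 - G
c(u) = -8/5 + (-190 + u)/(5*(144 + u)) (c(u) = -8/5 + ((u - 190)/(u + 144))/5 = -8/5 + ((-190 + u)/(144 + u))/5 = -8/5 + (-190 + u)/(5*(144 + u)))
m(W) = 27 - W
m(L(-14, -11)) - c(D(-4)) = (27 - (-7 - 1*(-11))) - (-1342 - 7*(-12))/(5*(144 - 12)) = (27 - (-7 + 11)) - (-1342 + 84)/(5*132) = (27 - 1*4) - (-1258)/(5*132) = (27 - 4) - 1*(-629/330) = 23 + 629/330 = 8219/330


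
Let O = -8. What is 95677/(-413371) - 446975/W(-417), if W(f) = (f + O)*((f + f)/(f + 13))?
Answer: 1492235087765/2930387019 ≈ 509.23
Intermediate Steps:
W(f) = 2*f*(-8 + f)/(13 + f) (W(f) = (f - 8)*((f + f)/(f + 13)) = (-8 + f)*((2*f)/(13 + f)) = (-8 + f)*(2*f/(13 + f)) = 2*f*(-8 + f)/(13 + f))
95677/(-413371) - 446975/W(-417) = 95677/(-413371) - 446975*(-(13 - 417)/(834*(-8 - 417))) = 95677*(-1/413371) - 446975/(2*(-417)*(-425)/(-404)) = -95677/413371 - 446975/(2*(-417)*(-1/404)*(-425)) = -95677/413371 - 446975/(-177225/202) = -95677/413371 - 446975*(-202/177225) = -95677/413371 + 3611558/7089 = 1492235087765/2930387019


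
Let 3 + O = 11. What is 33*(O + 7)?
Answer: 495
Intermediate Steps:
O = 8 (O = -3 + 11 = 8)
33*(O + 7) = 33*(8 + 7) = 33*15 = 495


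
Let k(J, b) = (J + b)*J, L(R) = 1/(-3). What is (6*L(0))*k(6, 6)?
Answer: -144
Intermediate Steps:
L(R) = -⅓
k(J, b) = J*(J + b)
(6*L(0))*k(6, 6) = (6*(-⅓))*(6*(6 + 6)) = -12*12 = -2*72 = -144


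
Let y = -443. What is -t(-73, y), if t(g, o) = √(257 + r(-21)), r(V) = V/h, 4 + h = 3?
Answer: -√278 ≈ -16.673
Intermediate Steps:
h = -1 (h = -4 + 3 = -1)
r(V) = -V (r(V) = V/(-1) = V*(-1) = -V)
t(g, o) = √278 (t(g, o) = √(257 - 1*(-21)) = √(257 + 21) = √278)
-t(-73, y) = -√278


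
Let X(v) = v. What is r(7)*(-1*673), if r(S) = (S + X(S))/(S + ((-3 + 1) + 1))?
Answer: -4711/3 ≈ -1570.3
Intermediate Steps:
r(S) = 2*S/(-1 + S) (r(S) = (S + S)/(S + ((-3 + 1) + 1)) = (2*S)/(S + (-2 + 1)) = (2*S)/(S - 1) = (2*S)/(-1 + S) = 2*S/(-1 + S))
r(7)*(-1*673) = (2*7/(-1 + 7))*(-1*673) = (2*7/6)*(-673) = (2*7*(1/6))*(-673) = (7/3)*(-673) = -4711/3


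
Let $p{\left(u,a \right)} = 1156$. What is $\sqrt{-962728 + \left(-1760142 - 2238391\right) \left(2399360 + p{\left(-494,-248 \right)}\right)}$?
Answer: $2 i \sqrt{2399635851439} \approx 3.0982 \cdot 10^{6} i$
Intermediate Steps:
$\sqrt{-962728 + \left(-1760142 - 2238391\right) \left(2399360 + p{\left(-494,-248 \right)}\right)} = \sqrt{-962728 + \left(-1760142 - 2238391\right) \left(2399360 + 1156\right)} = \sqrt{-962728 - 9598542443028} = \sqrt{-9598543405756} = 2 i \sqrt{2399635851439}$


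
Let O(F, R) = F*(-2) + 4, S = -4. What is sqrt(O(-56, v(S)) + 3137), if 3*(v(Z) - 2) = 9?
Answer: sqrt(3253) ≈ 57.035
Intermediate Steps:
v(Z) = 5 (v(Z) = 2 + (1/3)*9 = 2 + 3 = 5)
O(F, R) = 4 - 2*F (O(F, R) = -2*F + 4 = 4 - 2*F)
sqrt(O(-56, v(S)) + 3137) = sqrt((4 - 2*(-56)) + 3137) = sqrt((4 + 112) + 3137) = sqrt(116 + 3137) = sqrt(3253)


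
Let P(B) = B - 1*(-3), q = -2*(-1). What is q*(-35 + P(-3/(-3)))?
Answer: -62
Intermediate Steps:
q = 2
P(B) = 3 + B (P(B) = B + 3 = 3 + B)
q*(-35 + P(-3/(-3))) = 2*(-35 + (3 - 3/(-3))) = 2*(-35 + (3 - 3*(-1/3))) = 2*(-35 + (3 + 1)) = 2*(-35 + 4) = 2*(-31) = -62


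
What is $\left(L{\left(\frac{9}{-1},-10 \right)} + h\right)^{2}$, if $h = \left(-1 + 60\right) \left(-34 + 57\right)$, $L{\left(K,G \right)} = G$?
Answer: $1814409$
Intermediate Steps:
$h = 1357$ ($h = 59 \cdot 23 = 1357$)
$\left(L{\left(\frac{9}{-1},-10 \right)} + h\right)^{2} = \left(-10 + 1357\right)^{2} = 1347^{2} = 1814409$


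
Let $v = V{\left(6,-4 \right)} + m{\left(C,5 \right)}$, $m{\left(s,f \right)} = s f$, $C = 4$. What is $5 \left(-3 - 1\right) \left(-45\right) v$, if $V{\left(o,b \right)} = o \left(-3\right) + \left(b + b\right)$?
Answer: $-5400$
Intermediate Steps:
$m{\left(s,f \right)} = f s$
$V{\left(o,b \right)} = - 3 o + 2 b$
$v = -6$ ($v = \left(\left(-3\right) 6 + 2 \left(-4\right)\right) + 5 \cdot 4 = \left(-18 - 8\right) + 20 = -26 + 20 = -6$)
$5 \left(-3 - 1\right) \left(-45\right) v = 5 \left(-3 - 1\right) \left(-45\right) \left(-6\right) = 5 \left(-4\right) \left(-45\right) \left(-6\right) = \left(-20\right) \left(-45\right) \left(-6\right) = 900 \left(-6\right) = -5400$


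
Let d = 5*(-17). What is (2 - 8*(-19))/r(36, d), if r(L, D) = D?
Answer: -154/85 ≈ -1.8118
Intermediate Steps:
d = -85
(2 - 8*(-19))/r(36, d) = (2 - 8*(-19))/(-85) = (2 + 152)*(-1/85) = 154*(-1/85) = -154/85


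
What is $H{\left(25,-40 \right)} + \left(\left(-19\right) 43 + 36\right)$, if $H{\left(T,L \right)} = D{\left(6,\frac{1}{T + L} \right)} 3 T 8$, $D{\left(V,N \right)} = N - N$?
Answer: $-781$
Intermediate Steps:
$D{\left(V,N \right)} = 0$
$H{\left(T,L \right)} = 0$ ($H{\left(T,L \right)} = 0 \cdot 3 T 8 = 0 T 8 = 0 \cdot 8 = 0$)
$H{\left(25,-40 \right)} + \left(\left(-19\right) 43 + 36\right) = 0 + \left(\left(-19\right) 43 + 36\right) = 0 + \left(-817 + 36\right) = 0 - 781 = -781$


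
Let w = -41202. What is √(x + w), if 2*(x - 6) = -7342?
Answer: I*√44867 ≈ 211.82*I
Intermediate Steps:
x = -3665 (x = 6 + (½)*(-7342) = 6 - 3671 = -3665)
√(x + w) = √(-3665 - 41202) = √(-44867) = I*√44867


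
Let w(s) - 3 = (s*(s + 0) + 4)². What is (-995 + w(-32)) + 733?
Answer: 1056525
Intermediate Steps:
w(s) = 3 + (4 + s²)² (w(s) = 3 + (s*(s + 0) + 4)² = 3 + (s*s + 4)² = 3 + (s² + 4)² = 3 + (4 + s²)²)
(-995 + w(-32)) + 733 = (-995 + (3 + (4 + (-32)²)²)) + 733 = (-995 + (3 + (4 + 1024)²)) + 733 = (-995 + (3 + 1028²)) + 733 = (-995 + (3 + 1056784)) + 733 = (-995 + 1056787) + 733 = 1055792 + 733 = 1056525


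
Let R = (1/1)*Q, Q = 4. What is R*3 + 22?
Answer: 34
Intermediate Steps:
R = 4 (R = (1/1)*4 = (1*1)*4 = 1*4 = 4)
R*3 + 22 = 4*3 + 22 = 12 + 22 = 34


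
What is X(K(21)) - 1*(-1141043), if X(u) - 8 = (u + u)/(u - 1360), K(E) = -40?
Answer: 39936787/35 ≈ 1.1411e+6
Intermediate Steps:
X(u) = 8 + 2*u/(-1360 + u) (X(u) = 8 + (u + u)/(u - 1360) = 8 + (2*u)/(-1360 + u) = 8 + 2*u/(-1360 + u))
X(K(21)) - 1*(-1141043) = 10*(-1088 - 40)/(-1360 - 40) - 1*(-1141043) = 10*(-1128)/(-1400) + 1141043 = 10*(-1/1400)*(-1128) + 1141043 = 282/35 + 1141043 = 39936787/35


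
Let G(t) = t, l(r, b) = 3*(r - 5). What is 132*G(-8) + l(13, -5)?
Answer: -1032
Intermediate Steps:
l(r, b) = -15 + 3*r (l(r, b) = 3*(-5 + r) = -15 + 3*r)
132*G(-8) + l(13, -5) = 132*(-8) + (-15 + 3*13) = -1056 + (-15 + 39) = -1056 + 24 = -1032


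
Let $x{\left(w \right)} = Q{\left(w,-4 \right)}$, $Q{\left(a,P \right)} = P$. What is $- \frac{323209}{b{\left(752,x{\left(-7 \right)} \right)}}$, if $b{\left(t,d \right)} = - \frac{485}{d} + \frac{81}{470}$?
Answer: $- \frac{303816460}{114137} \approx -2661.9$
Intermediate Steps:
$x{\left(w \right)} = -4$
$b{\left(t,d \right)} = \frac{81}{470} - \frac{485}{d}$ ($b{\left(t,d \right)} = - \frac{485}{d} + 81 \cdot \frac{1}{470} = - \frac{485}{d} + \frac{81}{470} = \frac{81}{470} - \frac{485}{d}$)
$- \frac{323209}{b{\left(752,x{\left(-7 \right)} \right)}} = - \frac{323209}{\frac{81}{470} - \frac{485}{-4}} = - \frac{323209}{\frac{81}{470} - - \frac{485}{4}} = - \frac{323209}{\frac{81}{470} + \frac{485}{4}} = - \frac{323209}{\frac{114137}{940}} = \left(-323209\right) \frac{940}{114137} = - \frac{303816460}{114137}$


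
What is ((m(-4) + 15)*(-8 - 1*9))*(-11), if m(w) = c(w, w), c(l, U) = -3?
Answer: 2244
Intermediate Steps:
m(w) = -3
((m(-4) + 15)*(-8 - 1*9))*(-11) = ((-3 + 15)*(-8 - 1*9))*(-11) = (12*(-8 - 9))*(-11) = (12*(-17))*(-11) = -204*(-11) = 2244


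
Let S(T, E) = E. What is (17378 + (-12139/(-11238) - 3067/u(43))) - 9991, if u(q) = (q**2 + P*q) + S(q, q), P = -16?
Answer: 49965168017/6765276 ≈ 7385.5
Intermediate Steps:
u(q) = q**2 - 15*q (u(q) = (q**2 - 16*q) + q = q**2 - 15*q)
(17378 + (-12139/(-11238) - 3067/u(43))) - 9991 = (17378 + (-12139/(-11238) - 3067*1/(43*(-15 + 43)))) - 9991 = (17378 + (-12139*(-1/11238) - 3067/(43*28))) - 9991 = (17378 + (12139/11238 - 3067/1204)) - 9991 = (17378 - 9925795/6765276) - 9991 = 117557040533/6765276 - 9991 = 49965168017/6765276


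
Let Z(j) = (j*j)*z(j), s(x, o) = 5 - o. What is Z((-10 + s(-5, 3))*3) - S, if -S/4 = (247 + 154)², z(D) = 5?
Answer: 646084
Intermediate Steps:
S = -643204 (S = -4*(247 + 154)² = -4*401² = -4*160801 = -643204)
Z(j) = 5*j² (Z(j) = (j*j)*5 = j²*5 = 5*j²)
Z((-10 + s(-5, 3))*3) - S = 5*((-10 + (5 - 1*3))*3)² - 1*(-643204) = 5*((-10 + (5 - 3))*3)² + 643204 = 5*((-10 + 2)*3)² + 643204 = 5*(-8*3)² + 643204 = 5*(-24)² + 643204 = 5*576 + 643204 = 2880 + 643204 = 646084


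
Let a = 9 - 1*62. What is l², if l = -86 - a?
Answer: 1089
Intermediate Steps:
a = -53 (a = 9 - 62 = -53)
l = -33 (l = -86 - 1*(-53) = -86 + 53 = -33)
l² = (-33)² = 1089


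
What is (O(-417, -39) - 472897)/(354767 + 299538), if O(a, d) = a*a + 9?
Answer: -298999/654305 ≈ -0.45697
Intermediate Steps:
O(a, d) = 9 + a² (O(a, d) = a² + 9 = 9 + a²)
(O(-417, -39) - 472897)/(354767 + 299538) = ((9 + (-417)²) - 472897)/(354767 + 299538) = ((9 + 173889) - 472897)/654305 = (173898 - 472897)*(1/654305) = -298999*1/654305 = -298999/654305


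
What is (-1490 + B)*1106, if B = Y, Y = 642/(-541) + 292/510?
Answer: -227435267444/137955 ≈ -1.6486e+6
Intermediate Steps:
Y = -84724/137955 (Y = 642*(-1/541) + 292*(1/510) = -642/541 + 146/255 = -84724/137955 ≈ -0.61414)
B = -84724/137955 ≈ -0.61414
(-1490 + B)*1106 = (-1490 - 84724/137955)*1106 = -205637674/137955*1106 = -227435267444/137955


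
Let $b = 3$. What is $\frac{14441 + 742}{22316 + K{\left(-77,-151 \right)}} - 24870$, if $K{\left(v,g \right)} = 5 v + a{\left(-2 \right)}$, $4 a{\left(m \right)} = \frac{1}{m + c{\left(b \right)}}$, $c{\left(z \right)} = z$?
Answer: $- \frac{2181660018}{87725} \approx -24869.0$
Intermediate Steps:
$a{\left(m \right)} = \frac{1}{4 \left(3 + m\right)}$ ($a{\left(m \right)} = \frac{1}{4 \left(m + 3\right)} = \frac{1}{4 \left(3 + m\right)}$)
$K{\left(v,g \right)} = \frac{1}{4} + 5 v$ ($K{\left(v,g \right)} = 5 v + \frac{1}{4 \left(3 - 2\right)} = 5 v + \frac{1}{4 \cdot 1} = 5 v + \frac{1}{4} \cdot 1 = 5 v + \frac{1}{4} = \frac{1}{4} + 5 v$)
$\frac{14441 + 742}{22316 + K{\left(-77,-151 \right)}} - 24870 = \frac{14441 + 742}{22316 + \left(\frac{1}{4} + 5 \left(-77\right)\right)} - 24870 = \frac{15183}{22316 + \left(\frac{1}{4} - 385\right)} - 24870 = \frac{15183}{22316 - \frac{1539}{4}} - 24870 = \frac{15183}{\frac{87725}{4}} - 24870 = 15183 \cdot \frac{4}{87725} - 24870 = \frac{60732}{87725} - 24870 = - \frac{2181660018}{87725}$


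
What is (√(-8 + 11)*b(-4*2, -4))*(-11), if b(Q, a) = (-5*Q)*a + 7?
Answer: 1683*√3 ≈ 2915.0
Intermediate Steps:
b(Q, a) = 7 - 5*Q*a (b(Q, a) = -5*Q*a + 7 = 7 - 5*Q*a)
(√(-8 + 11)*b(-4*2, -4))*(-11) = (√(-8 + 11)*(7 - 5*(-4*2)*(-4)))*(-11) = (√3*(7 - 5*(-8)*(-4)))*(-11) = (√3*(7 - 160))*(-11) = (√3*(-153))*(-11) = -153*√3*(-11) = 1683*√3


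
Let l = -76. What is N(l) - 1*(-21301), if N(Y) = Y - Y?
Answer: 21301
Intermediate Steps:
N(Y) = 0
N(l) - 1*(-21301) = 0 - 1*(-21301) = 0 + 21301 = 21301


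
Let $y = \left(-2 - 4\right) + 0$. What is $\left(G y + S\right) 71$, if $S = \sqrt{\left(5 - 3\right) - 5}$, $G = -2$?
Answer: $852 + 71 i \sqrt{3} \approx 852.0 + 122.98 i$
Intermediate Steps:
$S = i \sqrt{3}$ ($S = \sqrt{2 - 5} = \sqrt{-3} = i \sqrt{3} \approx 1.732 i$)
$y = -6$ ($y = -6 + 0 = -6$)
$\left(G y + S\right) 71 = \left(\left(-2\right) \left(-6\right) + i \sqrt{3}\right) 71 = \left(12 + i \sqrt{3}\right) 71 = 852 + 71 i \sqrt{3}$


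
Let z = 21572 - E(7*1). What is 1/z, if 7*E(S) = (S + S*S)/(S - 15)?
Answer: 1/21573 ≈ 4.6354e-5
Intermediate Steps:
E(S) = (S + S²)/(7*(-15 + S)) (E(S) = ((S + S*S)/(S - 15))/7 = ((S + S²)/(-15 + S))/7 = (S + S²)/(7*(-15 + S)))
z = 21573 (z = 21572 - 7*1*(1 + 7*1)/(7*(-15 + 7*1)) = 21572 - 7*(1 + 7)/(7*(-15 + 7)) = 21572 - 7*8/(7*(-8)) = 21572 - 7*(-1)*8/(7*8) = 21572 - 1*(-1) = 21572 + 1 = 21573)
1/z = 1/21573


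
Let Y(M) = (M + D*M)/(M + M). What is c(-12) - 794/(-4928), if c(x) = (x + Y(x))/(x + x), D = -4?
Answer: 1783/2464 ≈ 0.72362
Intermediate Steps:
Y(M) = -3/2 (Y(M) = (M - 4*M)/(M + M) = (-3*M)/((2*M)) = (-3*M)*(1/(2*M)) = -3/2)
c(x) = (-3/2 + x)/(2*x) (c(x) = (x - 3/2)/(x + x) = (-3/2 + x)/((2*x)) = (-3/2 + x)*(1/(2*x)) = (-3/2 + x)/(2*x))
c(-12) - 794/(-4928) = (1/4)*(-3 + 2*(-12))/(-12) - 794/(-4928) = (1/4)*(-1/12)*(-3 - 24) - 794*(-1/4928) = (1/4)*(-1/12)*(-27) + 397/2464 = 9/16 + 397/2464 = 1783/2464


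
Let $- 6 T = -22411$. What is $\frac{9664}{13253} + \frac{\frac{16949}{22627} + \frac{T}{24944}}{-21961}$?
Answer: $\frac{42274653897412139}{57977797574386272} \approx 0.72915$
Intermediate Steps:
$T = \frac{22411}{6}$ ($T = \left(- \frac{1}{6}\right) \left(-22411\right) = \frac{22411}{6} \approx 3735.2$)
$\frac{9664}{13253} + \frac{\frac{16949}{22627} + \frac{T}{24944}}{-21961} = \frac{9664}{13253} + \frac{\frac{16949}{22627} + \frac{22411}{6 \cdot 24944}}{-21961} = 9664 \cdot \frac{1}{13253} + \left(16949 \cdot \frac{1}{22627} + \frac{22411}{6} \cdot \frac{1}{24944}\right) \left(- \frac{1}{21961}\right) = \frac{9664}{13253} + \left(\frac{997}{1331} + \frac{22411}{149664}\right) \left(- \frac{1}{21961}\right) = \frac{9664}{13253} + \frac{179044049}{199202784} \left(- \frac{1}{21961}\right) = \frac{9664}{13253} - \frac{179044049}{4374692339424} = \frac{42274653897412139}{57977797574386272}$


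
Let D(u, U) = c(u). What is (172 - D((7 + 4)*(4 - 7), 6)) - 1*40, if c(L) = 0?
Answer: 132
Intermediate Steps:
D(u, U) = 0
(172 - D((7 + 4)*(4 - 7), 6)) - 1*40 = (172 - 1*0) - 1*40 = (172 + 0) - 40 = 172 - 40 = 132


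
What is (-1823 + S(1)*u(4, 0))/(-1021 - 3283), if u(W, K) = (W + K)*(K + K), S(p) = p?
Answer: 1823/4304 ≈ 0.42356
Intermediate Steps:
u(W, K) = 2*K*(K + W) (u(W, K) = (K + W)*(2*K) = 2*K*(K + W))
(-1823 + S(1)*u(4, 0))/(-1021 - 3283) = (-1823 + 1*(2*0*(0 + 4)))/(-1021 - 3283) = (-1823 + 1*(2*0*4))/(-4304) = (-1823 + 1*0)*(-1/4304) = (-1823 + 0)*(-1/4304) = -1823*(-1/4304) = 1823/4304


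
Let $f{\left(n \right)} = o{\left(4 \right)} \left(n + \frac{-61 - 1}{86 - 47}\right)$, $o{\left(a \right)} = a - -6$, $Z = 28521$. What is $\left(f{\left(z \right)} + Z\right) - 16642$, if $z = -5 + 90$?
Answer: $\frac{495811}{39} \approx 12713.0$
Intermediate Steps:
$o{\left(a \right)} = 6 + a$ ($o{\left(a \right)} = a + 6 = 6 + a$)
$z = 85$
$f{\left(n \right)} = - \frac{620}{39} + 10 n$ ($f{\left(n \right)} = \left(6 + 4\right) \left(n + \frac{-61 - 1}{86 - 47}\right) = 10 \left(n - \frac{62}{39}\right) = 10 \left(- \frac{62}{39} + n\right) = - \frac{620}{39} + 10 n$)
$\left(f{\left(z \right)} + Z\right) - 16642 = \left(\left(- \frac{620}{39} + 10 \cdot 85\right) + 28521\right) - 16642 = \left(\left(- \frac{620}{39} + 850\right) + 28521\right) - 16642 = \left(\frac{32530}{39} + 28521\right) - 16642 = \frac{1144849}{39} - 16642 = \frac{495811}{39}$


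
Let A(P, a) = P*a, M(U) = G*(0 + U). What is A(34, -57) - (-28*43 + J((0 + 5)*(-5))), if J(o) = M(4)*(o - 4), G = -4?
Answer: -1198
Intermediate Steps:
M(U) = -4*U (M(U) = -4*(0 + U) = -4*U)
J(o) = 64 - 16*o (J(o) = (-4*4)*(o - 4) = -16*(-4 + o) = 64 - 16*o)
A(34, -57) - (-28*43 + J((0 + 5)*(-5))) = 34*(-57) - (-28*43 + (64 - 16*(0 + 5)*(-5))) = -1938 - (-1204 + (64 - 80*(-5))) = -1938 - (-1204 + (64 - 16*(-25))) = -1938 - (-1204 + (64 + 400)) = -1938 - (-1204 + 464) = -1938 - 1*(-740) = -1938 + 740 = -1198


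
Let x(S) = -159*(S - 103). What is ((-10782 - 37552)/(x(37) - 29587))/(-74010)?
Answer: -24167/706536465 ≈ -3.4205e-5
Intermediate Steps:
x(S) = 16377 - 159*S (x(S) = -159*(-103 + S) = 16377 - 159*S)
((-10782 - 37552)/(x(37) - 29587))/(-74010) = ((-10782 - 37552)/((16377 - 159*37) - 29587))/(-74010) = -48334/((16377 - 5883) - 29587)*(-1/74010) = -48334/(10494 - 29587)*(-1/74010) = -48334/(-19093)*(-1/74010) = -48334*(-1/19093)*(-1/74010) = (48334/19093)*(-1/74010) = -24167/706536465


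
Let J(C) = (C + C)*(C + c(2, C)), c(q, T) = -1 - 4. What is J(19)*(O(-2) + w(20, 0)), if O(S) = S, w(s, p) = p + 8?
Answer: 3192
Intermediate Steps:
w(s, p) = 8 + p
c(q, T) = -5
J(C) = 2*C*(-5 + C) (J(C) = (C + C)*(C - 5) = (2*C)*(-5 + C) = 2*C*(-5 + C))
J(19)*(O(-2) + w(20, 0)) = (2*19*(-5 + 19))*(-2 + (8 + 0)) = (2*19*14)*(-2 + 8) = 532*6 = 3192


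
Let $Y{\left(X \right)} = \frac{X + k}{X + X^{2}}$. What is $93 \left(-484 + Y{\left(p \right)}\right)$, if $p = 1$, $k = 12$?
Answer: $- \frac{88815}{2} \approx -44408.0$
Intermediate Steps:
$Y{\left(X \right)} = \frac{12 + X}{X + X^{2}}$ ($Y{\left(X \right)} = \frac{X + 12}{X + X^{2}} = \frac{12 + X}{X + X^{2}}$)
$93 \left(-484 + Y{\left(p \right)}\right) = 93 \left(-484 + \frac{12 + 1}{1 \left(1 + 1\right)}\right) = 93 \left(-484 + 1 \cdot \frac{1}{2} \cdot 13\right) = 93 \left(-484 + \frac{13}{2}\right) = 93 \left(- \frac{955}{2}\right) = - \frac{88815}{2}$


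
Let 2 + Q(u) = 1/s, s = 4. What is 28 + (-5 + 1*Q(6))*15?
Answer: -293/4 ≈ -73.250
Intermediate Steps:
Q(u) = -7/4 (Q(u) = -2 + 1/4 = -2 + ¼ = -7/4)
28 + (-5 + 1*Q(6))*15 = 28 + (-5 + 1*(-7/4))*15 = 28 + (-5 - 7/4)*15 = 28 - 27/4*15 = 28 - 405/4 = -293/4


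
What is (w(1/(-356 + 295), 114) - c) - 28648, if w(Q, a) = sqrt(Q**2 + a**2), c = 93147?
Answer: -121795 + sqrt(48358117)/61 ≈ -1.2168e+5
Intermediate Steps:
(w(1/(-356 + 295), 114) - c) - 28648 = (sqrt((1/(-356 + 295))**2 + 114**2) - 1*93147) - 28648 = (sqrt((1/(-61))**2 + 12996) - 93147) - 28648 = (sqrt((-1/61)**2 + 12996) - 93147) - 28648 = (sqrt(1/3721 + 12996) - 93147) - 28648 = (sqrt(48358117/3721) - 93147) - 28648 = (sqrt(48358117)/61 - 93147) - 28648 = (-93147 + sqrt(48358117)/61) - 28648 = -121795 + sqrt(48358117)/61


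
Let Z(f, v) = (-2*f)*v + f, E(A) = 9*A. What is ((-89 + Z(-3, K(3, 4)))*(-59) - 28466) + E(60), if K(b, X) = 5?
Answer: -24268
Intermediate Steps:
Z(f, v) = f - 2*f*v (Z(f, v) = -2*f*v + f = f - 2*f*v)
((-89 + Z(-3, K(3, 4)))*(-59) - 28466) + E(60) = ((-89 - 3*(1 - 2*5))*(-59) - 28466) + 9*60 = ((-89 - 3*(1 - 10))*(-59) - 28466) + 540 = ((-89 - 3*(-9))*(-59) - 28466) + 540 = ((-89 + 27)*(-59) - 28466) + 540 = (-62*(-59) - 28466) + 540 = (3658 - 28466) + 540 = -24808 + 540 = -24268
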